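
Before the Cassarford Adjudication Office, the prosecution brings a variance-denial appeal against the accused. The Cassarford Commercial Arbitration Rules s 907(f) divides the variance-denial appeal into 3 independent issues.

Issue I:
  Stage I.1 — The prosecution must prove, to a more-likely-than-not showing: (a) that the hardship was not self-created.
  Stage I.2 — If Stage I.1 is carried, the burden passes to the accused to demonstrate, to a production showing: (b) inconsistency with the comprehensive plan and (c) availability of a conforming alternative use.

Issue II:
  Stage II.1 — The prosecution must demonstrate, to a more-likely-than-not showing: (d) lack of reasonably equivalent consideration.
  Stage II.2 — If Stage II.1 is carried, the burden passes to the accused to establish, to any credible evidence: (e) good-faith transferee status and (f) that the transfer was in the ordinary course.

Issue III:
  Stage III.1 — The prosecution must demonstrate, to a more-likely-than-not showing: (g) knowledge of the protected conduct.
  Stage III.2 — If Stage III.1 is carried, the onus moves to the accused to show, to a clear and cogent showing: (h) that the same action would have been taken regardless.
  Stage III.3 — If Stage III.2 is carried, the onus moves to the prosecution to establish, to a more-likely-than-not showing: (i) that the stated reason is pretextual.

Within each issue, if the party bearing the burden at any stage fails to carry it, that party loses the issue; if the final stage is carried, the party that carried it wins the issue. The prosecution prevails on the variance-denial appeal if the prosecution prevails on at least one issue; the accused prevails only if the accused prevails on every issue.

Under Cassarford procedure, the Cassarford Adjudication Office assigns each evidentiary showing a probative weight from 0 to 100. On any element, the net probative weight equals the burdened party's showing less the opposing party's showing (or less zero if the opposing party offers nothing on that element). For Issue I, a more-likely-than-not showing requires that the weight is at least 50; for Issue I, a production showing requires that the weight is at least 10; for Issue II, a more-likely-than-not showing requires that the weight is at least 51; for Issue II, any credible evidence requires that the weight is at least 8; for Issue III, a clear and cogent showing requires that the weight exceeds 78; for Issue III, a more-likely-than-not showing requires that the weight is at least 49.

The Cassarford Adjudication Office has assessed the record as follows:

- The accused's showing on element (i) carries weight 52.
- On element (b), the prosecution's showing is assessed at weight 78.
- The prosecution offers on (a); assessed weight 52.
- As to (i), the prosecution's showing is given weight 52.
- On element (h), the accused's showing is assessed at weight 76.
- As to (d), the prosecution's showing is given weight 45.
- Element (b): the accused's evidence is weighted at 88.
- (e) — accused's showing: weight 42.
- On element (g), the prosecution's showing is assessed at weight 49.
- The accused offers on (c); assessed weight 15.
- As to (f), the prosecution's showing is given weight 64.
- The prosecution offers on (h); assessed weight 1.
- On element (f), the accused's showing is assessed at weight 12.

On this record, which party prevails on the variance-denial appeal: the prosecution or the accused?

— Issue I —
Stage I.1 (prosecution, a more-likely-than-not showing, weight is at least 50): (a) 52 ≥ 50 — meets.
  Stage I.1 is satisfied; the onus moves to the accused.
Stage I.2 (accused, a production showing, weight is at least 10): (b) net 88−78=10 ≥ 10 — meets; (c) 15 ≥ 10 — meets.
  All elements met at the final stage.
With every stage satisfied, the accused prevails on this issue.
— Issue II —
Stage II.1 — burden on prosecution; standard: a more-likely-than-not showing (weight is at least 51).
    (d): 45 < 51 [not met]
  The prosecution does not carry Stage II.1.
So the accused prevails on this issue.
— Issue III —
Stage III.1 — burden on prosecution; standard: a more-likely-than-not showing (weight is at least 49).
    (g): 49 ≥ 49 [met]
  Stage III.1 is satisfied; the onus moves to the accused.
Stage III.2 — burden on accused; standard: a clear and cogent showing (weight exceeds 78).
    (h): 76 − 1 = 75 ≤ 78 [not met]
  Stage III.2 not carried; the accused fails its burden.
The prosecution prevails on this issue.
Per-issue: Issue I → accused; Issue II → accused; Issue III → prosecution. The prosecution must prevail on at least one issue; overall, the prosecution prevails.

prosecution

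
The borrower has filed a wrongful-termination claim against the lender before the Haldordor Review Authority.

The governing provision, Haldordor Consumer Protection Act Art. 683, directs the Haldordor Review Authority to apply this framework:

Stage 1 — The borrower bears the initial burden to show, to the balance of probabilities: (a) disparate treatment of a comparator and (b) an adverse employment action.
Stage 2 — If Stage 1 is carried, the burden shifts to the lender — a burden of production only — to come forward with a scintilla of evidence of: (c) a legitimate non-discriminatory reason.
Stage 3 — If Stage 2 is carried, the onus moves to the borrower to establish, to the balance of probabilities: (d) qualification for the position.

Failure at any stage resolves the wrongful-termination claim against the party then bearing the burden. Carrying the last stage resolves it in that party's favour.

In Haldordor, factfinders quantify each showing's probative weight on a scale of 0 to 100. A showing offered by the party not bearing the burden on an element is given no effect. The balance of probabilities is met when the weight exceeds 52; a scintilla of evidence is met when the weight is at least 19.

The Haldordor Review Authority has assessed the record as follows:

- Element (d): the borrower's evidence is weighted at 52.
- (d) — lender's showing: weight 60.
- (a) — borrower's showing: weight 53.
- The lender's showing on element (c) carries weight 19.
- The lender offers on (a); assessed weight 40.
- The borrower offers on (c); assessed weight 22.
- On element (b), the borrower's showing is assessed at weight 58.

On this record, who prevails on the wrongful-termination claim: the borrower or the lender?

Stage 1 (borrower, the balance of probabilities, weight exceeds 52): (a) 53 (lender's 40 disregarded) > 52 — meets; (b) 58 > 52 — meets.
  Stage 1 is satisfied; the onus moves to the lender.
Stage 2 (lender, a scintilla of evidence, weight is at least 19): (c) 19 (borrower's 22 disregarded) ≥ 19 — meets.
  Stage 2 carried; the burden shifts to the borrower.
Stage 3 (borrower, the balance of probabilities, weight exceeds 52): (d) 52 (lender's 60 disregarded) ≤ 52 — fails.
  Not every element is met, so the borrower fails to carry Stage 3.
The analysis ends at Stage 3; the lender prevails.

lender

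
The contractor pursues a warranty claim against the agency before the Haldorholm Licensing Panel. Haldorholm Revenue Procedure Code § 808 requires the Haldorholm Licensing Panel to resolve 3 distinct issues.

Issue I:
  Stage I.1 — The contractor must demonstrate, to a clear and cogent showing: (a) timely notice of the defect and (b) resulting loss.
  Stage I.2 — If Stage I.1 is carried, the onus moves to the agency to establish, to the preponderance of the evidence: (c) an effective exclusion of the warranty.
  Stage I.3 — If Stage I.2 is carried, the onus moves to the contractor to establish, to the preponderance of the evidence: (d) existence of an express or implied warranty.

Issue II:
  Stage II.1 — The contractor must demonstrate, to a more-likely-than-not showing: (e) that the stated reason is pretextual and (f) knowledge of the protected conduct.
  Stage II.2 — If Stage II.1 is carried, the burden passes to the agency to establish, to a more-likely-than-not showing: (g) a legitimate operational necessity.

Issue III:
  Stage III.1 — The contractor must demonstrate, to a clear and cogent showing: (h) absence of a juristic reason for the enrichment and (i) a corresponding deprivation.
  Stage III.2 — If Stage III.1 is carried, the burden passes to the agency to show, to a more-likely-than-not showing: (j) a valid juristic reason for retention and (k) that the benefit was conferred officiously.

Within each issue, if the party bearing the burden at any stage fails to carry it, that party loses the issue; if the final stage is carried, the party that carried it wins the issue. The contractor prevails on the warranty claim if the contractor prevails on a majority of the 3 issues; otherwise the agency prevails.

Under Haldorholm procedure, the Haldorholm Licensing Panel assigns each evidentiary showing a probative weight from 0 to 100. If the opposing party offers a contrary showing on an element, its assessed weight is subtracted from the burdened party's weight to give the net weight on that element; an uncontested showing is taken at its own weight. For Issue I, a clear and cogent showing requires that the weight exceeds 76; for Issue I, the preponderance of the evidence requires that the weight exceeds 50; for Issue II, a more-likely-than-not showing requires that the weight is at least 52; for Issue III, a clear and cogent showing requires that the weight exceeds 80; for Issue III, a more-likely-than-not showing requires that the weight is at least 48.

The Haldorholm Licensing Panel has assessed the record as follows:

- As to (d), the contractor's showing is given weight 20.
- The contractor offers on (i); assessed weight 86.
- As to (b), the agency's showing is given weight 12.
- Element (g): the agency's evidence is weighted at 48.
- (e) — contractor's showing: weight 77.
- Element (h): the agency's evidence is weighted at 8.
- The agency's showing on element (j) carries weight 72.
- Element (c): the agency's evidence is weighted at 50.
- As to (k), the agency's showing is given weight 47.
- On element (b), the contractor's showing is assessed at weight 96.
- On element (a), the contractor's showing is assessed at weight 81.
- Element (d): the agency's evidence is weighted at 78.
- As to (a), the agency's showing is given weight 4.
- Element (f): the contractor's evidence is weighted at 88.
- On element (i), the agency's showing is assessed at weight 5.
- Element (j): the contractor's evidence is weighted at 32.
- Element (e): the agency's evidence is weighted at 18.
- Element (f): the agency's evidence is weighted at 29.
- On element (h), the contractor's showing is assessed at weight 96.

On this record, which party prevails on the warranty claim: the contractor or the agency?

contractor

— Issue I —
Stage I.1 (contractor, a clear and cogent showing, weight exceeds 76): (a) net 81−4=77 > 76 — meets; (b) net 96−12=84 > 76 — meets.
  Stage I.1 is satisfied; the onus moves to the agency.
Stage I.2 (agency, the preponderance of the evidence, weight exceeds 50): (c) 50 ≤ 50 — fails.
  Not every element is met, so the agency fails to carry Stage I.2.
The contractor prevails on this issue.
— Issue II —
Stage II.1 (contractor, a more-likely-than-not showing, weight is at least 52): (e) net 77−18=59 ≥ 52 — meets; (f) net 88−29=59 ≥ 52 — meets.
  The contractor carries Stage II.1; the agency now bears the burden.
Stage II.2 (agency, a more-likely-than-not showing, weight is at least 52): (g) 48 < 52 — fails.
  The agency does not carry Stage II.2.
So the contractor prevails on this issue.
— Issue III —
Stage III.1 (contractor, a clear and cogent showing, weight exceeds 80): (h) net 96−8=88 > 80 — meets; (i) net 86−5=81 > 80 — meets.
  Stage III.1 carried; the burden shifts to the agency.
Stage III.2 (agency, a more-likely-than-not showing, weight is at least 48): (j) net 72−32=40 < 48 — fails; (k) 47 < 48 — fails.
  The agency does not carry Stage III.2.
The analysis ends at Stage III.2; the contractor prevails on this issue.
Per-issue: Issue I → contractor; Issue II → contractor; Issue III → contractor. The contractor must prevail on a majority of issues; overall, the contractor prevails.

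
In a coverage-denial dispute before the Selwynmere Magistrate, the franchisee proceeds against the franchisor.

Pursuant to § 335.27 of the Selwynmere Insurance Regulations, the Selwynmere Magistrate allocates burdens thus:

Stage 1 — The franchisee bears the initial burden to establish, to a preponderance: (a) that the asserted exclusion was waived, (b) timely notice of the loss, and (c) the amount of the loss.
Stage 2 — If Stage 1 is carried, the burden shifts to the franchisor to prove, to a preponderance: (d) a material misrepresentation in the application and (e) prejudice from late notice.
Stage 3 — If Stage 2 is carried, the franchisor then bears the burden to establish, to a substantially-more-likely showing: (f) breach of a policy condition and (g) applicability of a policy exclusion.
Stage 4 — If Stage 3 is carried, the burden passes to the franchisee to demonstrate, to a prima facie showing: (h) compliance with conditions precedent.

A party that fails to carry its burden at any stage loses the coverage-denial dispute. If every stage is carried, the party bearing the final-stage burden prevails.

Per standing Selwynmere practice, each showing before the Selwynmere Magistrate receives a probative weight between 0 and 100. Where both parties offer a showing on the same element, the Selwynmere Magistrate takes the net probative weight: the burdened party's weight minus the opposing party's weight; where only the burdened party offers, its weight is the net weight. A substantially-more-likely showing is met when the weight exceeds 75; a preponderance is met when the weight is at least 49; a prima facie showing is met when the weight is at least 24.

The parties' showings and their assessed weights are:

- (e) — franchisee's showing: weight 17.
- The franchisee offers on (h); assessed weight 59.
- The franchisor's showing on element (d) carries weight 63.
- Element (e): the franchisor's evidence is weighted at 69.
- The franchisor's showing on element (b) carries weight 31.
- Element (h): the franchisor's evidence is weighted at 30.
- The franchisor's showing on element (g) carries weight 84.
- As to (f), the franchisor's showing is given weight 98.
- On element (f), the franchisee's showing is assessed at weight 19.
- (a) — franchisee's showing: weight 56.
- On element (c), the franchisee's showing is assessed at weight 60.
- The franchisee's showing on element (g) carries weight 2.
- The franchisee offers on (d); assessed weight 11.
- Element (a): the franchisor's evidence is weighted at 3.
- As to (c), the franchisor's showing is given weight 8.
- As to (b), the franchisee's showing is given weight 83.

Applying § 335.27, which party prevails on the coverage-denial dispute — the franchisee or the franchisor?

At Stage 1 the franchisee must meet a preponderance (weight is at least 49): on (a) the weight is 56 less the opposing 3 gives net 53, ≥ 49, so (a) meets the standard; on (b) the weight is 83 less the opposing 31 gives net 52, which does reach 49, so (b) meets the standard; on (c) the weight is 60 less the opposing 8 gives net 52, which does reach 49, so (c) meets the standard.
  The franchisee carries Stage 1; the franchisor now bears the burden.
At Stage 2 the franchisor must meet a preponderance (weight is at least 49): on (d) the weight is 63 less the opposing 11 gives net 52, which does reach 49, so (d) meets the standard; on (e) the weight is 69 less the opposing 17 gives net 52, which does reach 49, so (e) meets the standard.
  Stage 2 carried; the burden remains with the franchisor.
At Stage 3 the franchisor must meet a substantially-more-likely showing (weight exceeds 75): on (f) the weight is 98 less the opposing 19 gives net 79, which does exceed 75, so (f) meets the standard; on (g) the weight is 84 less the opposing 2 gives net 82, which does exceed 75, so (g) meets the standard.
  The franchisor carries Stage 3; the franchisee now bears the burden.
At Stage 4 the franchisee must meet a prima facie showing (weight is at least 24): on (h) the weight is 59 less the opposing 30 gives net 29, ≥ 24, so (h) meets the standard.
  The franchisee carries the last stage.
With every stage satisfied, the franchisee prevails.

franchisee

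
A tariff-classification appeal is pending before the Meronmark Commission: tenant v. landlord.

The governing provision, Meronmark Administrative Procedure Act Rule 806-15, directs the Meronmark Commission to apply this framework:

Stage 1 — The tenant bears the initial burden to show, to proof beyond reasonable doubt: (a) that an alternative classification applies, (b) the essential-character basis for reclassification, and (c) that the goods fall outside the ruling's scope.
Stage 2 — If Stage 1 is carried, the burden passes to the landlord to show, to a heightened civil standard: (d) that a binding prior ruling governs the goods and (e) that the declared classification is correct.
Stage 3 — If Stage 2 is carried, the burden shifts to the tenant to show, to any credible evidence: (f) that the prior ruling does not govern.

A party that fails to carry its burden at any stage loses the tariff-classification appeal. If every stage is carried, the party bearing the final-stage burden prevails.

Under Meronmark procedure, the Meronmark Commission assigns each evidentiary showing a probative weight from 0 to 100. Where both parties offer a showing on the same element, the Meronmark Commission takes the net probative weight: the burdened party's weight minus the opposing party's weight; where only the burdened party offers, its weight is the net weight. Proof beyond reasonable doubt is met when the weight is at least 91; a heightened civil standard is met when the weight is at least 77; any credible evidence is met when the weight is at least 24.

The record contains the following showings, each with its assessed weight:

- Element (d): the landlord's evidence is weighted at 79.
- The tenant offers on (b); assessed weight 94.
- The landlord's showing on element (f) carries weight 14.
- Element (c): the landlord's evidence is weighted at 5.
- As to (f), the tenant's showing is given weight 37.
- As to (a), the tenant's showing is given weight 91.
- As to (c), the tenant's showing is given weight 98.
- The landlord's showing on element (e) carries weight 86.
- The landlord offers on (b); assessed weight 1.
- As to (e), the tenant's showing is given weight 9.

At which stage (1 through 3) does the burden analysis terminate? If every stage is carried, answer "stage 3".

At Stage 1 the tenant must meet proof beyond reasonable doubt (weight is at least 91): on (a) the weight is 91, ≥ 91, so (a) meets the standard; on (b) the weight is 94 less the opposing 1 gives net 93, which does reach 91, so (b) meets the standard; on (c) the weight is 98 less the opposing 5 gives net 93, which does reach 91, so (c) meets the standard.
  Stage 1 is satisfied; the onus moves to the landlord.
At Stage 2 the landlord must meet a heightened civil standard (weight is at least 77): on (d) the weight is 79, ≥ 77, so (d) meets the standard; on (e) the weight is 86 less the opposing 9 gives net 77, which does reach 77, so (e) meets the standard.
  All elements met. The burden passes to the tenant.
At Stage 3 the tenant must meet any credible evidence (weight is at least 24): on (f) the weight is 37 less the opposing 14 gives net 23, which does not reach 24, so (f) does not meet the standard.
  Stage 3 not carried; the tenant fails its burden.
The analysis ends at Stage 3; the landlord prevails.

stage 3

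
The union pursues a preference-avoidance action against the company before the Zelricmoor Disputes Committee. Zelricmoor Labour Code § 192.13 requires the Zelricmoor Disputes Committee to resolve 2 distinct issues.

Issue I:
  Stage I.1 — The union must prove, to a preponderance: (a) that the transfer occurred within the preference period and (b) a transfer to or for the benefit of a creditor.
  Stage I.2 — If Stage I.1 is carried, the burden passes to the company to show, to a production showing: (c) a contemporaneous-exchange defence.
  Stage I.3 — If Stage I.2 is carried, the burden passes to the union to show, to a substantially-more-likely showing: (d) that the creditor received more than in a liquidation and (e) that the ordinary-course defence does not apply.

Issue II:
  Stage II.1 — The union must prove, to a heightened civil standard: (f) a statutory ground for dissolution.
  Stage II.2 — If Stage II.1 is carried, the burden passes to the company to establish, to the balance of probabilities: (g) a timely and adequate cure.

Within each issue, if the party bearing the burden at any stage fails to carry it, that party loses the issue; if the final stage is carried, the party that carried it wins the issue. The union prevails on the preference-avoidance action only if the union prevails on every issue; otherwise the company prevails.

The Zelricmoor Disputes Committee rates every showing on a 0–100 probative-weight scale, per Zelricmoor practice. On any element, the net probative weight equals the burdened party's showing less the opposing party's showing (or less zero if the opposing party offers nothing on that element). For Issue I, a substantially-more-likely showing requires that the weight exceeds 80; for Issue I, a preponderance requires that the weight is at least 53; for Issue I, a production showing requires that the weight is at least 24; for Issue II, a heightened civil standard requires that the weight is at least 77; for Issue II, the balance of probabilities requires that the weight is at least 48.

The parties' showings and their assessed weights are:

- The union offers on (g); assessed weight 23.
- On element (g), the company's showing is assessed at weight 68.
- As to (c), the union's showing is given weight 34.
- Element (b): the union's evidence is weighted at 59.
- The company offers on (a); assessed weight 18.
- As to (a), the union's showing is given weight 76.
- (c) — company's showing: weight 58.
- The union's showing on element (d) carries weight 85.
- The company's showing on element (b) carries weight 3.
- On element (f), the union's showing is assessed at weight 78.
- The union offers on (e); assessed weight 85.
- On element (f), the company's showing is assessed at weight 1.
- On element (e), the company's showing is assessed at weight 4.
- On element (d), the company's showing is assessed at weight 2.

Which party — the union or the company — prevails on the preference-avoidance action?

union

— Issue I —
Stage I.1 — burden on union; standard: a preponderance (weight is at least 53).
    (a): 76 − 18 = 58 ≥ 53 [met]
    (b): 59 − 3 = 56 ≥ 53 [met]
  Stage I.1 carried; the burden shifts to the company.
Stage I.2 — burden on company; standard: a production showing (weight is at least 24).
    (c): 58 − 34 = 24 ≥ 24 [met]
  Stage I.2 is satisfied; the onus moves to the union.
Stage I.3 — burden on union; standard: a substantially-more-likely showing (weight exceeds 80).
    (d): 85 − 2 = 83 > 80 [met]
    (e): 85 − 4 = 81 > 80 [met]
  All elements met at the final stage.
With every stage satisfied, the union prevails on this issue.
— Issue II —
At Stage II.1 the union must meet a heightened civil standard (weight is at least 77): on (f) the weight is 78 less the opposing 1 gives net 77, which does reach 77, so (f) meets the standard.
  All elements met. The burden passes to the company.
At Stage II.2 the company must meet the balance of probabilities (weight is at least 48): on (g) the weight is 68 less the opposing 23 gives net 45, < 48, so (g) does not meet the standard.
  The company does not carry Stage II.2.
So the union prevails on this issue.
Per-issue: Issue I → union; Issue II → union. The union must prevail on every issue; overall, the union prevails.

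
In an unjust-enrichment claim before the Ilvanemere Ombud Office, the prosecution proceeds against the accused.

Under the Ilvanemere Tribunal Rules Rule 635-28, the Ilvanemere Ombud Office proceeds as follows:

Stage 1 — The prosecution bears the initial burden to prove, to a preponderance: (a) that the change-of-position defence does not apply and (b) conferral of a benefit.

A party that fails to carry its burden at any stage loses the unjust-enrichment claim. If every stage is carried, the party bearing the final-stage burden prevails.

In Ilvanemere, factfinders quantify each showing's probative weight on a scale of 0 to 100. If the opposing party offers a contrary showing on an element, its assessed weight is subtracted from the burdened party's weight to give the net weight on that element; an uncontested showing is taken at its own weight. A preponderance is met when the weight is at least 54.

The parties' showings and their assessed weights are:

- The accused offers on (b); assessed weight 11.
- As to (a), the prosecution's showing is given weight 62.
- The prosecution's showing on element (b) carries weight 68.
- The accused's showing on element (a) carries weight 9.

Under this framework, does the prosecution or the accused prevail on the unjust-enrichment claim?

accused

Stage 1 (prosecution, a preponderance, weight is at least 54): (a) net 62−9=53 < 54 — fails; (b) net 68−11=57 ≥ 54 — meets.
  Stage 1 not carried; the prosecution fails its burden.
The analysis ends at Stage 1; the accused prevails.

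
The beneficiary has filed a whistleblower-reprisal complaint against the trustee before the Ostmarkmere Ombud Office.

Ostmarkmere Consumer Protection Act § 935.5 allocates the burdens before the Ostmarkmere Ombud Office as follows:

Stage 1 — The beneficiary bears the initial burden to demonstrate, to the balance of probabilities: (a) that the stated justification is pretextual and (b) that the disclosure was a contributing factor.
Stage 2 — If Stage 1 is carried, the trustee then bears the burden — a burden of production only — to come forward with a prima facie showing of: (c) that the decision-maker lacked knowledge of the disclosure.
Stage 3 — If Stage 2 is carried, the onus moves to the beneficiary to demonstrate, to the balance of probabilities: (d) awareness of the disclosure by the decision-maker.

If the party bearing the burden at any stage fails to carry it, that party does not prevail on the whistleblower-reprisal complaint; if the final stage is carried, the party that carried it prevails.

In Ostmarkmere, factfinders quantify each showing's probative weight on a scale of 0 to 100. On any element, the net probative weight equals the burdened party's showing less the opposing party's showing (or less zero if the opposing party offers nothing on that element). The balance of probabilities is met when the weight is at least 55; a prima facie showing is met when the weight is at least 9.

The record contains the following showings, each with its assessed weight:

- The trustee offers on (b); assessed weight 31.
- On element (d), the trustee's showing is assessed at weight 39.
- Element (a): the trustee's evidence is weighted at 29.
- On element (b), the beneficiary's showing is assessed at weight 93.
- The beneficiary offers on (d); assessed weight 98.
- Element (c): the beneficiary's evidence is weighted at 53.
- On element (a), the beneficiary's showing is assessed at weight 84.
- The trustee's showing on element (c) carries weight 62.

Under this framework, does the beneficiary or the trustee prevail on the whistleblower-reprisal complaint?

Stage 1 (beneficiary, the balance of probabilities, weight is at least 55): (a) net 84−29=55 ≥ 55 — meets; (b) net 93−31=62 ≥ 55 — meets.
  All elements met. The burden passes to the trustee.
Stage 2 (trustee, a prima facie showing, weight is at least 9): (c) net 62−53=9 ≥ 9 — meets.
  Stage 2 carried; the burden shifts to the beneficiary.
Stage 3 (beneficiary, the balance of probabilities, weight is at least 55): (d) net 98−39=59 ≥ 55 — meets.
  The beneficiary carries the last stage.
All stages carried — the beneficiary prevails.

beneficiary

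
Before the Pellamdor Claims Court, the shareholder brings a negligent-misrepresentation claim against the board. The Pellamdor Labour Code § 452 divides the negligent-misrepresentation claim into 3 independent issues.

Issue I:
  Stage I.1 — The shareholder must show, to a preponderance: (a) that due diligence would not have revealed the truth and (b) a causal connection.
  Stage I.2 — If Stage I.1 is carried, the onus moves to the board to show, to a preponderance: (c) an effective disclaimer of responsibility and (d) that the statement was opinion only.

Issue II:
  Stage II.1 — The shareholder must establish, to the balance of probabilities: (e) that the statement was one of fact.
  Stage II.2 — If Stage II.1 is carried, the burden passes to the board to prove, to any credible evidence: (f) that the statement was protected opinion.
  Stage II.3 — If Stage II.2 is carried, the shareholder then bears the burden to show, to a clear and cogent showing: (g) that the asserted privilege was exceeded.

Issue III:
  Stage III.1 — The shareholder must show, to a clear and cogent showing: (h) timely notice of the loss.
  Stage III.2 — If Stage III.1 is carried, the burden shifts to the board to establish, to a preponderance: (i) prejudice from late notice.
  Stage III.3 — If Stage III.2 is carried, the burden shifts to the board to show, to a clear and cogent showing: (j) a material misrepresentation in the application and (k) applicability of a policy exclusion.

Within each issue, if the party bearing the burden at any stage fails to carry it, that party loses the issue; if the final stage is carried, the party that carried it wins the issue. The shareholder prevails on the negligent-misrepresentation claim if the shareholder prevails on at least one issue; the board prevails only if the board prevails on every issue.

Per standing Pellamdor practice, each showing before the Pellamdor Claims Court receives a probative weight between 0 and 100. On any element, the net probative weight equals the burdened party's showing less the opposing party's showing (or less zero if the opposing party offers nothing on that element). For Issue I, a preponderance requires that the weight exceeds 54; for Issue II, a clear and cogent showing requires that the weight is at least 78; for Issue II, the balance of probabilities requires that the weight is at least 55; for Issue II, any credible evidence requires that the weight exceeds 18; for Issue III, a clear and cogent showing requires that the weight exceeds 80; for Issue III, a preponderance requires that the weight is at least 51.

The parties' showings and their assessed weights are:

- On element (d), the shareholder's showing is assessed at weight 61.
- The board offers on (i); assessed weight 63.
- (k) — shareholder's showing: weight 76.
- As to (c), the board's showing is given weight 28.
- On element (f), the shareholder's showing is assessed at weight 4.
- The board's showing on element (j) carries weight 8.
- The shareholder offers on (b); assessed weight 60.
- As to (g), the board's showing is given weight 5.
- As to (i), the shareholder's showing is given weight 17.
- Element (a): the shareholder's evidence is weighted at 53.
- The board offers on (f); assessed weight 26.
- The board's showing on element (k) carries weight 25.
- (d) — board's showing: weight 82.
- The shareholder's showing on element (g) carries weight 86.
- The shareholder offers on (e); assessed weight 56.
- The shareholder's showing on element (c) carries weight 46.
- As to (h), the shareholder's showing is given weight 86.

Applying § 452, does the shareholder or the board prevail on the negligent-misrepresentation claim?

— Issue I —
Stage I.1 (shareholder, a preponderance, weight exceeds 54): (a) 53 ≤ 54 — fails; (b) 60 > 54 — meets.
  Not every element is met, so the shareholder fails to carry Stage I.1.
The board prevails on this issue.
— Issue II —
Stage II.1 — burden on shareholder; standard: the balance of probabilities (weight is at least 55).
    (e): 56 ≥ 55 [met]
  The shareholder carries Stage II.1; the board now bears the burden.
Stage II.2 — burden on board; standard: any credible evidence (weight exceeds 18).
    (f): 26 − 4 = 22 > 18 [met]
  All elements met. The burden passes to the shareholder.
Stage II.3 — burden on shareholder; standard: a clear and cogent showing (weight is at least 78).
    (g): 86 − 5 = 81 ≥ 78 [met]
  The shareholder carries the last stage.
All stages carried — the shareholder prevails on this issue.
— Issue III —
At Stage III.1 the shareholder must meet a clear and cogent showing (weight exceeds 80): on (h) the weight is 86, > 80, so (h) meets the standard.
  Stage III.1 is satisfied; the onus moves to the board.
At Stage III.2 the board must meet a preponderance (weight is at least 51): on (i) the weight is 63 less the opposing 17 gives net 46, < 51, so (i) does not meet the standard.
  Stage III.2 not carried; the board fails its burden.
So the shareholder prevails on this issue.
Per-issue: Issue I → board; Issue II → shareholder; Issue III → shareholder. The shareholder must prevail on at least one issue; overall, the shareholder prevails.

shareholder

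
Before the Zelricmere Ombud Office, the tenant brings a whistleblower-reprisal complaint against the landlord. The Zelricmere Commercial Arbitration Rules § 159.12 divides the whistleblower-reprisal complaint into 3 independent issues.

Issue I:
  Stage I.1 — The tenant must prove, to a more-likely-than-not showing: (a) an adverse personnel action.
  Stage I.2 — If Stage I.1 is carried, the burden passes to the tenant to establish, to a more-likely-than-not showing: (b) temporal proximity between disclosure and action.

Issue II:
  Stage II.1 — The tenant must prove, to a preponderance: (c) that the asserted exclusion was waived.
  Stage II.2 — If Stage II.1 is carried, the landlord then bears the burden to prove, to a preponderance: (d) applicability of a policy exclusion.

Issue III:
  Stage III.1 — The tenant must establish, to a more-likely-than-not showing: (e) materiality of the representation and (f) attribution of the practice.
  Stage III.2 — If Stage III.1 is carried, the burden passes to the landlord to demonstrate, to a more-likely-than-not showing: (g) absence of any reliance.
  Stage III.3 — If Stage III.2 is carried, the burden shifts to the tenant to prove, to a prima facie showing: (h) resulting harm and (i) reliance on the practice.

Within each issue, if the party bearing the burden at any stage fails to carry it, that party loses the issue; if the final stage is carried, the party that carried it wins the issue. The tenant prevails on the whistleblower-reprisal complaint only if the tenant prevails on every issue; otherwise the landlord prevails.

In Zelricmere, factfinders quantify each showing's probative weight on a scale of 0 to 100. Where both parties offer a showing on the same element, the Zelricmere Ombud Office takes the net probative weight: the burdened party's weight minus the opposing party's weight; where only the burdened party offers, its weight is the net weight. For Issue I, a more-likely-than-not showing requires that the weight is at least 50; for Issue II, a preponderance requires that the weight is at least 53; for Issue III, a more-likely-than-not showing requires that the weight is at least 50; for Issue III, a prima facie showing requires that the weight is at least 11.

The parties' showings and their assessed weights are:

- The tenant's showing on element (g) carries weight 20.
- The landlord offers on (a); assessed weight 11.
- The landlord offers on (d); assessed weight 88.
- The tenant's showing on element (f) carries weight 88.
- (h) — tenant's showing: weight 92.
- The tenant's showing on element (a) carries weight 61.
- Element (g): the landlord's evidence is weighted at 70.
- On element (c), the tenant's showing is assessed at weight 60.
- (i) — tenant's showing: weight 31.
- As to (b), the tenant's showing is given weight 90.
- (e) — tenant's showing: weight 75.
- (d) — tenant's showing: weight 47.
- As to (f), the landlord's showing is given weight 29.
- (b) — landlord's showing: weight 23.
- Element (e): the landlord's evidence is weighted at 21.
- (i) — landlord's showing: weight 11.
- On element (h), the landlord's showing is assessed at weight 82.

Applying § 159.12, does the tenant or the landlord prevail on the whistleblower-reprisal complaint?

landlord

— Issue I —
Stage I.1 — burden on tenant; standard: a more-likely-than-not showing (weight is at least 50).
    (a): 61 − 11 = 50 ≥ 50 [met]
  Stage I.1 carried; the burden remains with the tenant.
Stage I.2 — burden on tenant; standard: a more-likely-than-not showing (weight is at least 50).
    (b): 90 − 23 = 67 ≥ 50 [met]
  The tenant carries the last stage.
Every stage carried; the tenant prevails on this issue.
— Issue II —
Stage II.1 (tenant, a preponderance, weight is at least 53): (c) 60 ≥ 53 — meets.
  Stage II.1 carried; the burden shifts to the landlord.
Stage II.2 (landlord, a preponderance, weight is at least 53): (d) net 88−47=41 < 53 — fails.
  Stage II.2 not carried; the landlord fails its burden.
So the tenant prevails on this issue.
— Issue III —
At Stage III.1 the tenant must meet a more-likely-than-not showing (weight is at least 50): on (e) the weight is 75 less the opposing 21 gives net 54, ≥ 50, so (e) meets the standard; on (f) the weight is 88 less the opposing 29 gives net 59, which does reach 50, so (f) meets the standard.
  Stage III.1 carried; the burden shifts to the landlord.
At Stage III.2 the landlord must meet a more-likely-than-not showing (weight is at least 50): on (g) the weight is 70 less the opposing 20 gives net 50, ≥ 50, so (g) meets the standard.
  The landlord carries Stage III.2; the tenant now bears the burden.
At Stage III.3 the tenant must meet a prima facie showing (weight is at least 11): on (h) the weight is 92 less the opposing 82 gives net 10, which does not reach 11, so (h) does not meet the standard; on (i) the weight is 31 less the opposing 11 gives net 20, which does reach 11, so (i) meets the standard.
  Stage III.3 not carried; the tenant fails its burden.
The analysis ends at Stage III.3; the landlord prevails on this issue.
Per-issue: Issue I → tenant; Issue II → tenant; Issue III → landlord. The tenant must prevail on every issue; overall, the landlord prevails.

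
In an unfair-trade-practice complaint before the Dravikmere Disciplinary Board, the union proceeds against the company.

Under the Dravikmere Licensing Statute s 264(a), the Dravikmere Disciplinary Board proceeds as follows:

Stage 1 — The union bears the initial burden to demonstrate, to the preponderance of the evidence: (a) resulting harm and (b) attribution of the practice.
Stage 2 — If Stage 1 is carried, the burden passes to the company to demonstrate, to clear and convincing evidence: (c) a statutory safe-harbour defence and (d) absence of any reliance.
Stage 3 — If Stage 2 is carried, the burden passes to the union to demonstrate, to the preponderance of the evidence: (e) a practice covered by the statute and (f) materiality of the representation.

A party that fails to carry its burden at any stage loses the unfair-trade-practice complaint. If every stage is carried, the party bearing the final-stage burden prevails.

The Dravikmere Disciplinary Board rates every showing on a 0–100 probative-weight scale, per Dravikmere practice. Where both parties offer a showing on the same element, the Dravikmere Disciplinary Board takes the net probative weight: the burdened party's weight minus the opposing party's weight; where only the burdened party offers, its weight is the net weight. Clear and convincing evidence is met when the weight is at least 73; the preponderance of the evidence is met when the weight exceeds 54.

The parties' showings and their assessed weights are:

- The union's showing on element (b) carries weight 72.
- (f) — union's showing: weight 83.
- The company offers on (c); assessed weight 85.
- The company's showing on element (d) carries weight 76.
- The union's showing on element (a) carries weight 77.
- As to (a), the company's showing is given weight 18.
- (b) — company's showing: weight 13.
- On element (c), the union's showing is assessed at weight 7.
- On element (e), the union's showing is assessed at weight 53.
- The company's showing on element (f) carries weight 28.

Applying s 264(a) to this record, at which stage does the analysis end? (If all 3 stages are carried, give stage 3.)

stage 3

Stage 1 — burden on union; standard: the preponderance of the evidence (weight exceeds 54).
    (a): 77 − 18 = 59 > 54 [met]
    (b): 72 − 13 = 59 > 54 [met]
  Stage 1 is satisfied; the onus moves to the company.
Stage 2 — burden on company; standard: clear and convincing evidence (weight is at least 73).
    (c): 85 − 7 = 78 ≥ 73 [met]
    (d): 76 ≥ 73 [met]
  All elements met. The burden passes to the union.
Stage 3 — burden on union; standard: the preponderance of the evidence (weight exceeds 54).
    (e): 53 ≤ 54 [not met]
    (f): 83 − 28 = 55 > 54 [met]
  Not every element is met, so the union fails to carry Stage 3.
The company prevails.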